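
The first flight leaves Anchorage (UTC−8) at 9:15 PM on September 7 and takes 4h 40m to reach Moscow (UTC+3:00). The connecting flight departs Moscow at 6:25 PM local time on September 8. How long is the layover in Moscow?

5 hours 30 minutes

Convert departure to UTC: 9:15 PM + 8:00 = 5:15 AM UTC on Sep 8.
Add 4 hours and 40 minutes flight time → 9:55 AM UTC.
Moscow is UTC+3:00, so local arrival = 9:55 AM + 3:00 = 12:55 PM on Sep 8.
Layover = 6:25 PM − 12:55 PM = 5 hours 30 minutes.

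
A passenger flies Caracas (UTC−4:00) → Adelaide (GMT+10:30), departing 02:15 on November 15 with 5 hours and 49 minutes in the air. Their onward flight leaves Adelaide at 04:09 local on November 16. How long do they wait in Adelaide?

5 hours 35 minutes

Convert departure to UTC: 02:15 + 4:00 = 06:15 UTC on Nov 15.
Add 5 hours 49 minutes flight time → 12:04 UTC.
Adelaide is UTC+10:30, so local arrival = 12:04 + 10:30 = 22:34 on Nov 15.
Layover = 04:09 − 22:34 (+1 day) = 5 hours 35 minutes.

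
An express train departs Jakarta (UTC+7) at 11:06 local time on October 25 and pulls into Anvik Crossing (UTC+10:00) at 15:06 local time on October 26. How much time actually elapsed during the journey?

Anvik Crossing is 3:00 ahead of Jakarta.
Clock-face elapsed time (ignoring zones) is 28 hours.
Actual elapsed = 28 hours − 3:00 = 25 hours.

25 hours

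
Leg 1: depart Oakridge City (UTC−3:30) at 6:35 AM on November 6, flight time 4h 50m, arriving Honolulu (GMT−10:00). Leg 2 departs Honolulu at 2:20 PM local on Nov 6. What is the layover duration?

Convert departure to UTC: 6:35 AM + 3:30 = 10:05 AM UTC on Nov 6.
Add 4 hours and 50 minutes flight time → 2:55 PM UTC.
Honolulu is UTC−10:00, so local arrival = 2:55 PM − 10:00 = 4:55 AM on Nov 6.
Layover = 2:20 PM − 4:55 AM = 9 hours 25 minutes.

9 hours 25 minutes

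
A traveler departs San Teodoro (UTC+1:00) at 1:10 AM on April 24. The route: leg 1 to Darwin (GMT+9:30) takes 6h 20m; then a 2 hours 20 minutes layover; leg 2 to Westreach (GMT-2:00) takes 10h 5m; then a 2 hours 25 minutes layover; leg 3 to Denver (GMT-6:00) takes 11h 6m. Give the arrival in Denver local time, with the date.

2:26 AM on April 25

Convert departure to UTC: 1:10 AM − 1:00 = 12:10 AM UTC on Apr 24.
Add 6 hours and 20 minutes leg 1 → 6:30 AM UTC.
Add 2 hours 20 minutes layover in Darwin → 8:50 AM UTC.
Add 10 hours and 5 minutes leg 2 → 6:55 PM UTC.
Add 2 hours 25 minutes layover in Westreach → 9:20 PM UTC.
Add 11 hours 6 minutes leg 3 → 8:26 AM UTC (Apr 25).
Denver is UTC−6:00, so local arrival = 8:26 AM − 6:00 = 2:26 AM on Apr 25.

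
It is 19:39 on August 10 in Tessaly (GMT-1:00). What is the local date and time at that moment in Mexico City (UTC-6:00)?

Mexico City is 5:00 behind Tessaly.
Shift by the zone difference: 19:39 − 5:00 = 14:39 on Aug 10 in Mexico City.

14:39 on Aug 10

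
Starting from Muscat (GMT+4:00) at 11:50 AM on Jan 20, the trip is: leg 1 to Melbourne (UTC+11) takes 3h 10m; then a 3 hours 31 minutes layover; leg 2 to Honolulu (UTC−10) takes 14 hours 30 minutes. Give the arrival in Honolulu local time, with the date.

7:01 PM on January 20

Convert departure to UTC: 11:50 AM − 4:00 = 7:50 AM UTC on Jan 20.
Add 3 hours and 10 minutes leg 1 → 11:00 AM UTC.
Add 3 hours and 31 minutes layover in Melbourne → 2:31 PM UTC.
Add 14 hours and 30 minutes leg 2 → 5:01 AM UTC (Jan 21).
Honolulu is UTC−10:00, so local arrival = 5:01 AM − 10:00 = 7:01 PM on Jan 20.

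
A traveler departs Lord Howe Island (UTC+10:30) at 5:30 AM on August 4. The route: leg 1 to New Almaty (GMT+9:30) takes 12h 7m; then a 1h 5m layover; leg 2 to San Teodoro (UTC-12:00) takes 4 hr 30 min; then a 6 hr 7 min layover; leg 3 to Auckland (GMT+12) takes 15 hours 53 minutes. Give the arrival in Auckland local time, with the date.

10:42 PM on August 5

Convert departure to UTC: 5:30 AM − 10:30 = 7:00 PM UTC on Aug 3.
Add 12 hours and 7 minutes leg 1 → 7:07 AM UTC (Aug 4).
Add 1 hour and 5 minutes layover in New Almaty → 8:12 AM UTC.
Add 4 hours and 30 minutes leg 2 → 12:42 PM UTC.
Add 6 hours 7 minutes layover in San Teodoro → 6:49 PM UTC.
Add 15 hours 53 minutes leg 3 → 10:42 AM UTC (Aug 5).
Auckland is UTC+12:00, so local arrival = 10:42 AM + 12:00 = 10:42 PM on Aug 5.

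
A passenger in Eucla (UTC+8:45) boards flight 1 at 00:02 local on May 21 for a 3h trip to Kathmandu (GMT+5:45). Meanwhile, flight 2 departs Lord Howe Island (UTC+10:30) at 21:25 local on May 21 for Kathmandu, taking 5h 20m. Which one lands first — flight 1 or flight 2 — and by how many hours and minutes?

the first, by 21 hours 58 minutes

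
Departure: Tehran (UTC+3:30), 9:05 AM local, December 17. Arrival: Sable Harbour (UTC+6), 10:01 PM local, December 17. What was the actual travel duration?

Departure in UTC: 9:05 AM − 3:30 = 5:35 AM on Dec 17.
Arrival in UTC: 10:01 PM − 6:00 = 4:01 PM on Dec 17.
Elapsed = 4:01 PM − 5:35 AM = 10 hours 26 minutes.

10 hours 26 minutes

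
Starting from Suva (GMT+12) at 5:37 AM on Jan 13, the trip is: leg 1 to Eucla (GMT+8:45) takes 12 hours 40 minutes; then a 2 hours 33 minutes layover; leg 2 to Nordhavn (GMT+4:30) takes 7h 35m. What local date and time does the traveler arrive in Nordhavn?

8:55 PM on Jan 13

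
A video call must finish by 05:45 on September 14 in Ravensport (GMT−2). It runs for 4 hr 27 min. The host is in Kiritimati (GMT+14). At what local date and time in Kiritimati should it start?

Target end time in UTC: 05:45 + 2:00 = 07:45 on Sep 14.
Subtract 4 hours 27 minutes → start 03:18 UTC on Sep 14.
Kiritimati is UTC+14:00: 03:18 + 14:00 = 17:18 on Sep 14.

17:18 on September 14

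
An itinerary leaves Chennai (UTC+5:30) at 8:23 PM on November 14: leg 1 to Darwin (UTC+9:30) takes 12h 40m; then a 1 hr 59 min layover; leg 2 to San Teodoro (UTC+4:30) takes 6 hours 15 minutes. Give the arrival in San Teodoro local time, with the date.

Convert departure to UTC: 8:23 PM − 5:30 = 2:53 PM UTC on Nov 14.
Add 12 hours and 40 minutes leg 1 → 3:33 AM UTC (Nov 15).
Add 1 hour 59 minutes layover in Darwin → 5:32 AM UTC.
Add 6 hours 15 minutes leg 2 → 11:47 AM UTC.
San Teodoro is UTC+4:30, so local arrival = 11:47 AM + 4:30 = 4:17 PM on Nov 15.

4:17 PM on Nov 15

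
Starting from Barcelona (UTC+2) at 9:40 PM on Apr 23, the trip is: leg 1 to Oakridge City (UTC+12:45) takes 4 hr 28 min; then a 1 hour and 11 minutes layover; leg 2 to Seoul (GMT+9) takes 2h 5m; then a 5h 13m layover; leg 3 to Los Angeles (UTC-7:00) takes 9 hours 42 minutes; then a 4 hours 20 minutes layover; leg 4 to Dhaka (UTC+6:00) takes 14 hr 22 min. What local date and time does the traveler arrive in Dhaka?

7:01 PM on Apr 25

Convert departure to UTC: 9:40 PM − 2:00 = 7:40 PM UTC on Apr 23.
Add 4 hours 28 minutes leg 1 → 12:08 AM UTC (Apr 24).
Add 1 hour 11 minutes layover in Oakridge City → 1:19 AM UTC.
Add 2 hours 5 minutes leg 2 → 3:24 AM UTC.
Add 5 hours 13 minutes layover in Seoul → 8:37 AM UTC.
Add 9 hours 42 minutes leg 3 → 6:19 PM UTC.
Add 4 hours and 20 minutes layover in Los Angeles → 10:39 PM UTC.
Add 14 hours 22 minutes leg 4 → 1:01 PM UTC (Apr 25).
Dhaka is UTC+6:00, so local arrival = 1:01 PM + 6:00 = 7:01 PM on Apr 25.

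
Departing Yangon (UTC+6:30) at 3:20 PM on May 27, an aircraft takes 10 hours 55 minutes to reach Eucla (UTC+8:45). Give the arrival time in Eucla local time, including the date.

4:30 AM on May 28

Convert departure to UTC: 3:20 PM − 6:30 = 8:50 AM UTC on May 27.
Add 10 hours and 55 minutes travel time → 7:45 PM UTC.
Eucla is UTC+8:45, so local arrival = 7:45 PM + 8:45 = 4:30 AM on May 28.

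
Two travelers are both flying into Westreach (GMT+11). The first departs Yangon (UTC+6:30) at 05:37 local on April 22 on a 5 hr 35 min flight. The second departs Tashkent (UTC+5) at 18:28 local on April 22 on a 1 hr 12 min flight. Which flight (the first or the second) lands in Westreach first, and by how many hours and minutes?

Flight 1 in UTC: 05:37 − 6:30 = 23:07 on Apr 21.
+5 hours 35 minutes → arrive 04:42 UTC on Apr 22.
Flight 2 in UTC: 18:28 − 5:00 = 13:28 on Apr 22.
+1 hour and 12 minutes → arrive 14:40 UTC on Apr 22.
Flight 1 lands earlier by 9 hours 58 minutes.

the first, by 9 hours 58 minutes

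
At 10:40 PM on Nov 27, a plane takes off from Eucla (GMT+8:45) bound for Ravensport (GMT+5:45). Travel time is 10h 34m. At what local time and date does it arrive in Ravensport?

Convert departure to UTC: 10:40 PM − 8:45 = 1:55 PM UTC on Nov 27.
Add 10 hours 34 minutes travel time → 12:29 AM UTC (Nov 28).
Ravensport is UTC+5:45, so local arrival = 12:29 AM + 5:45 = 6:14 AM on Nov 28.

6:14 AM on Nov 28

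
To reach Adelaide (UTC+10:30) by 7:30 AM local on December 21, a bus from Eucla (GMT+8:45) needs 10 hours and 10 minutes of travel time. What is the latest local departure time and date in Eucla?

Target arrival in UTC: 7:30 AM − 10:30 = 9:00 PM on Dec 20.
Subtract 10 hours 10 minutes → departure 10:50 AM UTC on Dec 20.
Eucla is UTC+8:45: 10:50 AM + 8:45 = 7:35 PM on Dec 20.

7:35 PM on December 20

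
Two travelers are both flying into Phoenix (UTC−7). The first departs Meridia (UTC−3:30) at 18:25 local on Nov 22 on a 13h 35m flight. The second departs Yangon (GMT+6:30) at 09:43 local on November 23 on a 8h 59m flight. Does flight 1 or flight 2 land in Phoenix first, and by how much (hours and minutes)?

the first, by 42 minutes

Flight 1 in UTC: 18:25 + 3:30 = 21:55 on Nov 22.
+13 hours and 35 minutes → arrive 11:30 UTC on Nov 23.
Flight 2 in UTC: 09:43 − 6:30 = 03:13 on Nov 23.
+8 hours and 59 minutes → arrive 12:12 UTC on Nov 23.
Flight 1 lands earlier by 42 minutes.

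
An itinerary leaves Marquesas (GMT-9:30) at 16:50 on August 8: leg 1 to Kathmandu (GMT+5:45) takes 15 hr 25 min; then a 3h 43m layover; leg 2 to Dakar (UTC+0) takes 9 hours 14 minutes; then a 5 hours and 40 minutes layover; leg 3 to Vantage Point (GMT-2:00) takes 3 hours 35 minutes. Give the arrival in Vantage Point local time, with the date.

Convert departure to UTC: 16:50 + 9:30 = 02:20 UTC on Aug 9.
Add 15 hours and 25 minutes leg 1 → 17:45 UTC.
Add 3 hours 43 minutes layover in Kathmandu → 21:28 UTC.
Add 9 hours 14 minutes leg 2 → 06:42 UTC (Aug 10).
Add 5 hours 40 minutes layover in Dakar → 12:22 UTC.
Add 3 hours 35 minutes leg 3 → 15:57 UTC.
Vantage Point is UTC−2:00, so local arrival = 15:57 − 2:00 = 13:57 on Aug 10.

13:57 on Aug 10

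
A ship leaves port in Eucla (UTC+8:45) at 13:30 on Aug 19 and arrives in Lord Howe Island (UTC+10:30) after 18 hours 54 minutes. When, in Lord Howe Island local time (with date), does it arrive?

Convert departure to UTC: 13:30 − 8:45 = 04:45 UTC on Aug 19.
Add 18 hours 54 minutes travel time → 23:39 UTC.
Lord Howe Island is UTC+10:30, so local arrival = 23:39 + 10:30 = 10:09 on Aug 20.

10:09 on August 20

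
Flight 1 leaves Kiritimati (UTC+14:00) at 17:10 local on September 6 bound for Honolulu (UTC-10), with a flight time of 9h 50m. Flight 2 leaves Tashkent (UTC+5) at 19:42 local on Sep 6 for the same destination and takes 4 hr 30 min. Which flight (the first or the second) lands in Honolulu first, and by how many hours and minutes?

Flight 1 in UTC: 17:10 − 14:00 = 03:10 on Sep 6.
+9 hours 50 minutes → arrive 13:00 UTC on Sep 6.
Flight 2 in UTC: 19:42 − 5:00 = 14:42 on Sep 6.
+4 hours 30 minutes → arrive 19:12 UTC on Sep 6.
Flight 1 lands earlier by 6 hours 12 minutes.

the first, by 6 hours 12 minutes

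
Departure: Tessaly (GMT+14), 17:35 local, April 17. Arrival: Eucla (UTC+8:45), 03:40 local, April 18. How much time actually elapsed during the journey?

Departure in UTC: 17:35 − 14:00 = 03:35 on Apr 17.
Arrival in UTC: 03:40 − 8:45 = 18:55 on Apr 17.
Elapsed = 18:55 − 03:35 = 15 hours 20 minutes.

15 hours 20 minutes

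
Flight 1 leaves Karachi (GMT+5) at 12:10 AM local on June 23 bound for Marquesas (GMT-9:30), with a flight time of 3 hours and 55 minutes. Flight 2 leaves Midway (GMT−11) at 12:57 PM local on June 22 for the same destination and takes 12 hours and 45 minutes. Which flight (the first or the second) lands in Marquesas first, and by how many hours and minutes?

Flight 1 in UTC: 12:10 AM − 5:00 = 7:10 PM on Jun 22.
+3 hours and 55 minutes → arrive 11:05 PM UTC on Jun 22.
Flight 2 in UTC: 12:57 PM + 11:00 = 11:57 PM on Jun 22.
+12 hours 45 minutes → arrive 12:42 PM UTC on Jun 23.
Flight 1 lands earlier by 13 hours 37 minutes.

the first, by 13 hours 37 minutes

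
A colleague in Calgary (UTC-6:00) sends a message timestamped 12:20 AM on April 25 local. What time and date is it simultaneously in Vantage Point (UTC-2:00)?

4:20 AM on April 25

Vantage Point is 4:00 ahead of Calgary.
Shift by the zone difference: 12:20 AM + 4:00 = 4:20 AM on Apr 25 in Vantage Point.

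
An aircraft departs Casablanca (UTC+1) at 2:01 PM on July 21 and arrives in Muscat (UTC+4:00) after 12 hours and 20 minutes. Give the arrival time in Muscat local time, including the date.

5:21 AM on Jul 22

Convert departure to UTC: 2:01 PM − 1:00 = 1:01 PM UTC on Jul 21.
Add 12 hours 20 minutes travel time → 1:21 AM UTC (Jul 22).
Muscat is UTC+4:00, so local arrival = 1:21 AM + 4:00 = 5:21 AM on Jul 22.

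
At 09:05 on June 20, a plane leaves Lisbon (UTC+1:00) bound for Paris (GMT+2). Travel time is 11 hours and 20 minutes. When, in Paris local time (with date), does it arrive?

21:25 on Jun 20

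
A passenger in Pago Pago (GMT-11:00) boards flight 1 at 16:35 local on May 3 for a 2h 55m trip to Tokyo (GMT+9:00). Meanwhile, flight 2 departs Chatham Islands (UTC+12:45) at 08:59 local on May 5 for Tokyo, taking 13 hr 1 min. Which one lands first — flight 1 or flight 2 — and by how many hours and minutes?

the first, by 26 hours 45 minutes

Flight 1 in UTC: 16:35 + 11:00 = 03:35 on May 4.
+2 hours and 55 minutes → arrive 06:30 UTC on May 4.
Flight 2 in UTC: 08:59 − 12:45 = 20:14 on May 4.
+13 hours and 1 minute → arrive 09:15 UTC on May 5.
Flight 1 lands earlier by 26 hours 45 minutes.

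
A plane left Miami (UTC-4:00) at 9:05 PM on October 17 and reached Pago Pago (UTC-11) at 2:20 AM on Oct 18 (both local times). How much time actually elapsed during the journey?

12 hours 15 minutes

Pago Pago is 7:00 behind Miami.
Clock-face elapsed time (ignoring zones) is 5 hours 15 minutes.
Actual elapsed = 5 hours 15 minutes + 7:00 = 12 hours 15 minutes.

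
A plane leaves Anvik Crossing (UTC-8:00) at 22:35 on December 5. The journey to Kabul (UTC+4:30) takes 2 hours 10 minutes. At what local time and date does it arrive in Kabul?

13:15 on Dec 6

Convert departure to UTC: 22:35 + 8:00 = 06:35 UTC on Dec 6.
Add 2 hours and 10 minutes travel time → 08:45 UTC.
Kabul is UTC+4:30, so local arrival = 08:45 + 4:30 = 13:15 on Dec 6.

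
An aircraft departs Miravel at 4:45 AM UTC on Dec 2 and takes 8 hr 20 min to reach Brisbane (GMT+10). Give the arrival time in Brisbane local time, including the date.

11:05 PM on December 2

Departure is given in UTC: 4:45 AM on Dec 2.
Add 8 hours 20 minutes → 1:05 PM UTC.
Brisbane is UTC+10:00: 1:05 PM + 10:00 = 11:05 PM on Dec 2.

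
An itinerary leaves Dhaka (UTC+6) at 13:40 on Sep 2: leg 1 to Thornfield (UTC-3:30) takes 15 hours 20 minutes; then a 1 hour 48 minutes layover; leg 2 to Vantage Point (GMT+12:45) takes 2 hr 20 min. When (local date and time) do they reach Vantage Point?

Convert departure to UTC: 13:40 − 6:00 = 07:40 UTC on Sep 2.
Add 15 hours and 20 minutes leg 1 → 23:00 UTC.
Add 1 hour and 48 minutes layover in Thornfield → 00:48 UTC (Sep 3).
Add 2 hours and 20 minutes leg 2 → 03:08 UTC.
Vantage Point is UTC+12:45, so local arrival = 03:08 + 12:45 = 15:53 on Sep 3.

15:53 on September 3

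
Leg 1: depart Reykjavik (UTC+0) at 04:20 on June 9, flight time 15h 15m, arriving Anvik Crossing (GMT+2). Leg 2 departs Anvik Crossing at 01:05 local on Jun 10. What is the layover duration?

Reykjavik is at UTC+0, so departure is already 04:20 UTC on Jun 9.
Add 15 hours and 15 minutes flight time → 19:35 UTC.
Anvik Crossing is UTC+2:00, so local arrival = 19:35 + 2:00 = 21:35 on Jun 9.
Layover = 01:05 − 21:35 (+1 day) = 3 hours 30 minutes.

3 hours 30 minutes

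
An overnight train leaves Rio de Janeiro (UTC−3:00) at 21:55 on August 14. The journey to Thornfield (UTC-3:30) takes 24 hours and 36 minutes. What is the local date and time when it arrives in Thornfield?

22:01 on August 15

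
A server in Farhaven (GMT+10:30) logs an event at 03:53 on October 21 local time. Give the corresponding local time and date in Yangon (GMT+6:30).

In UTC: 03:53 − 10:30 = 17:23 on Oct 20.
Yangon is UTC+6:30: 17:23 + 6:30 = 23:53 on Oct 20.

23:53 on October 20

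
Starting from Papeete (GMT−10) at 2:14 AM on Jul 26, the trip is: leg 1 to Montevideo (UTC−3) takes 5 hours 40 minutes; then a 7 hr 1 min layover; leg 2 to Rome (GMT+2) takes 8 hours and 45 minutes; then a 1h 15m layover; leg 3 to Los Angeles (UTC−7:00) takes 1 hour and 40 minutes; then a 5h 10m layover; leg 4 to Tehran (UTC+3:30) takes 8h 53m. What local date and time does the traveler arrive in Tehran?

Convert departure to UTC: 2:14 AM + 10:00 = 12:14 PM UTC on Jul 26.
Add 5 hours and 40 minutes leg 1 → 5:54 PM UTC.
Add 7 hours 1 minute layover in Montevideo → 12:55 AM UTC (Jul 27).
Add 8 hours and 45 minutes leg 2 → 9:40 AM UTC.
Add 1 hour and 15 minutes layover in Rome → 10:55 AM UTC.
Add 1 hour and 40 minutes leg 3 → 12:35 PM UTC.
Add 5 hours and 10 minutes layover in Los Angeles → 5:45 PM UTC.
Add 8 hours 53 minutes leg 4 → 2:38 AM UTC (Jul 28).
Tehran is UTC+3:30, so local arrival = 2:38 AM + 3:30 = 6:08 AM on Jul 28.

6:08 AM on July 28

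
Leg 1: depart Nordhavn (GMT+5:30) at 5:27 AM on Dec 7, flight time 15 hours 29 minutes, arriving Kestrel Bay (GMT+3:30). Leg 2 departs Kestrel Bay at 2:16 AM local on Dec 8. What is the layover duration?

7 hours 20 minutes

Convert departure to UTC: 5:27 AM − 5:30 = 11:57 PM UTC on Dec 6.
Add 15 hours 29 minutes flight time → 3:26 PM UTC (Dec 7).
Kestrel Bay is UTC+3:30, so local arrival = 3:26 PM + 3:30 = 6:56 PM on Dec 7.
Layover = 2:16 AM − 6:56 PM (+1 day) = 7 hours 20 minutes.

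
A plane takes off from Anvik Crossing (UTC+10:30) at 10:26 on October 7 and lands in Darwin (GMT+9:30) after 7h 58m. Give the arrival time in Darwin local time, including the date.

Convert departure to UTC: 10:26 − 10:30 = 23:56 UTC on Oct 6.
Add 7 hours and 58 minutes travel time → 07:54 UTC (Oct 7).
Darwin is UTC+9:30, so local arrival = 07:54 + 9:30 = 17:24 on Oct 7.

17:24 on Oct 7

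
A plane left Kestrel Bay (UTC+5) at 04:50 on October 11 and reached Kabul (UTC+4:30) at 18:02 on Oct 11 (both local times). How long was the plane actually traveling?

Departure in UTC: 04:50 − 5:00 = 23:50 on Oct 10.
Arrival in UTC: 18:02 − 4:30 = 13:32 on Oct 11.
Elapsed = 13:32 − 23:50 (+1 day) = 13 hours 42 minutes.

13 hours 42 minutes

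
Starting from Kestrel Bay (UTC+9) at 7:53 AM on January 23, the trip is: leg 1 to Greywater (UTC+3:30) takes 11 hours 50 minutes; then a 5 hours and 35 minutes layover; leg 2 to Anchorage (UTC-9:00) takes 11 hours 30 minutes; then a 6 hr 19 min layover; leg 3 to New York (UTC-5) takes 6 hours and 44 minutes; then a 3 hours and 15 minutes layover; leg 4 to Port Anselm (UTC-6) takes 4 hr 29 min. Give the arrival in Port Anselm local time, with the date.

Convert departure to UTC: 7:53 AM − 9:00 = 10:53 PM UTC on Jan 22.
Add 11 hours and 50 minutes leg 1 → 10:43 AM UTC (Jan 23).
Add 5 hours and 35 minutes layover in Greywater → 4:18 PM UTC.
Add 11 hours and 30 minutes leg 2 → 3:48 AM UTC (Jan 24).
Add 6 hours 19 minutes layover in Anchorage → 10:07 AM UTC.
Add 6 hours 44 minutes leg 3 → 4:51 PM UTC.
Add 3 hours and 15 minutes layover in New York → 8:06 PM UTC.
Add 4 hours and 29 minutes leg 4 → 12:35 AM UTC (Jan 25).
Port Anselm is UTC−6:00, so local arrival = 12:35 AM − 6:00 = 6:35 PM on Jan 24.

6:35 PM on Jan 24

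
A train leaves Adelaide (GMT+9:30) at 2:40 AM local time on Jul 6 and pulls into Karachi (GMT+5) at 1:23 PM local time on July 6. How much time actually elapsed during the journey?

15 hours 13 minutes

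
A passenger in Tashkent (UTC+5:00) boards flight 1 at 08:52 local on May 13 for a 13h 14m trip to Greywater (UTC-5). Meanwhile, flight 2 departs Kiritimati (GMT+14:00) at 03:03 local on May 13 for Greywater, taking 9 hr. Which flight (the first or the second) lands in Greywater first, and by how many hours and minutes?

the second, by 19 hours 3 minutes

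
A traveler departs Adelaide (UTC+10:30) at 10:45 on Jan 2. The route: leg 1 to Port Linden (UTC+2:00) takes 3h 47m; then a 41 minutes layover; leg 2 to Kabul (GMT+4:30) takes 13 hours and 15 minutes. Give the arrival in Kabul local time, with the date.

22:28 on Jan 2

Convert departure to UTC: 10:45 − 10:30 = 00:15 UTC on Jan 2.
Add 3 hours 47 minutes leg 1 → 04:02 UTC.
Add 41 minutes layover in Port Linden → 04:43 UTC.
Add 13 hours 15 minutes leg 2 → 17:58 UTC.
Kabul is UTC+4:30, so local arrival = 17:58 + 4:30 = 22:28 on Jan 2.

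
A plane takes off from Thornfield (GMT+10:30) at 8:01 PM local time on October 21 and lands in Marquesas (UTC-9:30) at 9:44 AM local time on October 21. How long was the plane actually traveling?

Departure in UTC: 8:01 PM − 10:30 = 9:31 AM on Oct 21.
Arrival in UTC: 9:44 AM + 9:30 = 7:14 PM on Oct 21.
Elapsed = 7:14 PM − 9:31 AM = 9 hours 43 minutes.

9 hours 43 minutes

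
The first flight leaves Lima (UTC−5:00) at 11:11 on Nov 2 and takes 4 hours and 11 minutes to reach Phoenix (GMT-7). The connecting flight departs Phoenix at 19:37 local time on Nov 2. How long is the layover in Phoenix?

Convert departure to UTC: 11:11 + 5:00 = 16:11 UTC on Nov 2.
Add 4 hours 11 minutes flight time → 20:22 UTC.
Phoenix is UTC−7:00, so local arrival = 20:22 − 7:00 = 13:22 on Nov 2.
Layover = 19:37 − 13:22 = 6 hours 15 minutes.

6 hours 15 minutes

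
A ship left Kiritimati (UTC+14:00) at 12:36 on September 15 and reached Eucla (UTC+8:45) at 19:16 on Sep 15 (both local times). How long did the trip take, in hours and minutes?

11 hours 55 minutes

Departure in UTC: 12:36 − 14:00 = 22:36 on Sep 14.
Arrival in UTC: 19:16 − 8:45 = 10:31 on Sep 15.
Elapsed = 10:31 − 22:36 (+1 day) = 11 hours 55 minutes.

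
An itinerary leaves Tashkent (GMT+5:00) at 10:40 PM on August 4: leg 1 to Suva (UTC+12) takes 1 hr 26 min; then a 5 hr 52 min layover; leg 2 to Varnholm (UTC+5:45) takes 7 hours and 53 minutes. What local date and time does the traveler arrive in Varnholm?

Convert departure to UTC: 10:40 PM − 5:00 = 5:40 PM UTC on Aug 4.
Add 1 hour 26 minutes leg 1 → 7:06 PM UTC.
Add 5 hours 52 minutes layover in Suva → 12:58 AM UTC (Aug 5).
Add 7 hours 53 minutes leg 2 → 8:51 AM UTC.
Varnholm is UTC+5:45, so local arrival = 8:51 AM + 5:45 = 2:36 PM on Aug 5.

2:36 PM on Aug 5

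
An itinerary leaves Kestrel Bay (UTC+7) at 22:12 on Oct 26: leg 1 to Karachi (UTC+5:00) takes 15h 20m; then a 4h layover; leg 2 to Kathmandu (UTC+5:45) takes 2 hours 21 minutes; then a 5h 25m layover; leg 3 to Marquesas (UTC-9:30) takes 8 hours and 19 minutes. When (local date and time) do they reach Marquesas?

17:07 on October 27

Convert departure to UTC: 22:12 − 7:00 = 15:12 UTC on Oct 26.
Add 15 hours 20 minutes leg 1 → 06:32 UTC (Oct 27).
Add 4 hours layover in Karachi → 10:32 UTC.
Add 2 hours and 21 minutes leg 2 → 12:53 UTC.
Add 5 hours and 25 minutes layover in Kathmandu → 18:18 UTC.
Add 8 hours and 19 minutes leg 3 → 02:37 UTC (Oct 28).
Marquesas is UTC−9:30, so local arrival = 02:37 − 9:30 = 17:07 on Oct 27.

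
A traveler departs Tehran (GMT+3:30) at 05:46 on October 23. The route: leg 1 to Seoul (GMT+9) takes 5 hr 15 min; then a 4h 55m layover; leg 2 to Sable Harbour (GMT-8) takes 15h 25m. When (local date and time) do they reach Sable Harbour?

19:51 on October 23

Convert departure to UTC: 05:46 − 3:30 = 02:16 UTC on Oct 23.
Add 5 hours 15 minutes leg 1 → 07:31 UTC.
Add 4 hours 55 minutes layover in Seoul → 12:26 UTC.
Add 15 hours 25 minutes leg 2 → 03:51 UTC (Oct 24).
Sable Harbour is UTC−8:00, so local arrival = 03:51 − 8:00 = 19:51 on Oct 23.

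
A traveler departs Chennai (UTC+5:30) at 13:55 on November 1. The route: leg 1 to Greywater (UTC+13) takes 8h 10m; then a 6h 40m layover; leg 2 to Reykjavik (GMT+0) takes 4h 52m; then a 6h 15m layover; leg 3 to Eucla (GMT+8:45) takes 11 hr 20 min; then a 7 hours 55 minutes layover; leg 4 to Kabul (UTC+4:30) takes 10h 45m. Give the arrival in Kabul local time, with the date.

20:52 on November 3

Convert departure to UTC: 13:55 − 5:30 = 08:25 UTC on Nov 1.
Add 8 hours and 10 minutes leg 1 → 16:35 UTC.
Add 6 hours and 40 minutes layover in Greywater → 23:15 UTC.
Add 4 hours and 52 minutes leg 2 → 04:07 UTC (Nov 2).
Add 6 hours 15 minutes layover in Reykjavik → 10:22 UTC.
Add 11 hours 20 minutes leg 3 → 21:42 UTC.
Add 7 hours 55 minutes layover in Eucla → 05:37 UTC (Nov 3).
Add 10 hours 45 minutes leg 4 → 16:22 UTC.
Kabul is UTC+4:30, so local arrival = 16:22 + 4:30 = 20:52 on Nov 3.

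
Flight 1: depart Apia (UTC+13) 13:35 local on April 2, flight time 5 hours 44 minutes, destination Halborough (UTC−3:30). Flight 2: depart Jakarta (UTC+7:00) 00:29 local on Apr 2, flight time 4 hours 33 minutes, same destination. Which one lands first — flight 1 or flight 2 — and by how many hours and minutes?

Flight 1 in UTC: 13:35 − 13:00 = 00:35 on Apr 2.
+5 hours 44 minutes → arrive 06:19 UTC on Apr 2.
Flight 2 in UTC: 00:29 − 7:00 = 17:29 on Apr 1.
+4 hours and 33 minutes → arrive 22:02 UTC on Apr 1.
Flight 2 lands earlier by 8 hours 17 minutes.

the second, by 8 hours 17 minutes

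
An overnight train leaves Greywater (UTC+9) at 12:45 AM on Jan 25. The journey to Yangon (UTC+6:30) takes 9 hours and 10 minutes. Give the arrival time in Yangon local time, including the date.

7:25 AM on January 25

Convert departure to UTC: 12:45 AM − 9:00 = 3:45 PM UTC on Jan 24.
Add 9 hours and 10 minutes travel time → 12:55 AM UTC (Jan 25).
Yangon is UTC+6:30, so local arrival = 12:55 AM + 6:30 = 7:25 AM on Jan 25.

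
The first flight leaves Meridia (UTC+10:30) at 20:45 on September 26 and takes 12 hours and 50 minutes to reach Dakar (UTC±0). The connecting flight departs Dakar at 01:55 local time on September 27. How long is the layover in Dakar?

2 hours 50 minutes

Convert departure to UTC: 20:45 − 10:30 = 10:15 UTC on Sep 26.
Add 12 hours and 50 minutes flight time → 23:05 UTC.
Dakar is UTC+0, so local arrival is the same: 23:05 on Sep 26.
Layover = 01:55 − 23:05 (+1 day) = 2 hours 50 minutes.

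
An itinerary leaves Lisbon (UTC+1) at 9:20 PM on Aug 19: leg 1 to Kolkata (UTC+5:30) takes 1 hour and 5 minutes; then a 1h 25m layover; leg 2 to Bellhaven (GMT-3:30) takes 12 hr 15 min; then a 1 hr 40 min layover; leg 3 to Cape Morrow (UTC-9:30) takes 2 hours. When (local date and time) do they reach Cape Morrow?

Convert departure to UTC: 9:20 PM − 1:00 = 8:20 PM UTC on Aug 19.
Add 1 hour 5 minutes leg 1 → 9:25 PM UTC.
Add 1 hour and 25 minutes layover in Kolkata → 10:50 PM UTC.
Add 12 hours 15 minutes leg 2 → 11:05 AM UTC (Aug 20).
Add 1 hour 40 minutes layover in Bellhaven → 12:45 PM UTC.
Add 2 hours leg 3 → 2:45 PM UTC.
Cape Morrow is UTC−9:30, so local arrival = 2:45 PM − 9:30 = 5:15 AM on Aug 20.

5:15 AM on August 20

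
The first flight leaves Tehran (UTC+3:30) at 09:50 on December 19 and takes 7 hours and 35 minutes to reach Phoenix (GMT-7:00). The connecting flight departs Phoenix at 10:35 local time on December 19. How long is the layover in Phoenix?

Convert departure to UTC: 09:50 − 3:30 = 06:20 UTC on Dec 19.
Add 7 hours 35 minutes flight time → 13:55 UTC.
Phoenix is UTC−7:00, so local arrival = 13:55 − 7:00 = 06:55 on Dec 19.
Layover = 10:35 − 06:55 = 3 hours 40 minutes.

3 hours 40 minutes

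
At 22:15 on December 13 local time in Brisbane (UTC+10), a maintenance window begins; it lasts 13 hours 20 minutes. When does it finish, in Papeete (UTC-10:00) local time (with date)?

15:35 on Dec 13

Convert start to UTC: 22:15 − 10:00 = 12:15 UTC on Dec 13.
Add 13 hours and 20 minutes duration → 01:35 UTC (Dec 14).
Papeete is UTC−10:00, so local end time = 01:35 − 10:00 = 15:35 on Dec 13.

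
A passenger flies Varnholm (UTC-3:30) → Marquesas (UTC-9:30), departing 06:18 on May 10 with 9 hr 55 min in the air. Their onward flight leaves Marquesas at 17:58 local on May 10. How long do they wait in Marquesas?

7 hours 45 minutes

Convert departure to UTC: 06:18 + 3:30 = 09:48 UTC on May 10.
Add 9 hours and 55 minutes flight time → 19:43 UTC.
Marquesas is UTC−9:30, so local arrival = 19:43 − 9:30 = 10:13 on May 10.
Layover = 17:58 − 10:13 = 7 hours 45 minutes.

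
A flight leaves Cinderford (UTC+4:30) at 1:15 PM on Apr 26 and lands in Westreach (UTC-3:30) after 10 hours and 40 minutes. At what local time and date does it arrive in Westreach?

Westreach is 8:00 behind Cinderford.
After 10 hours and 40 minutes it is 11:55 PM in Cinderford.
Shift by the zone difference: 11:55 PM − 8:00 = 3:55 PM on Apr 26 in Westreach.

3:55 PM on Apr 26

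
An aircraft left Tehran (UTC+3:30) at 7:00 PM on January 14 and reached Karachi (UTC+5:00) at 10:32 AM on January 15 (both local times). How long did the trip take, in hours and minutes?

14 hours 2 minutes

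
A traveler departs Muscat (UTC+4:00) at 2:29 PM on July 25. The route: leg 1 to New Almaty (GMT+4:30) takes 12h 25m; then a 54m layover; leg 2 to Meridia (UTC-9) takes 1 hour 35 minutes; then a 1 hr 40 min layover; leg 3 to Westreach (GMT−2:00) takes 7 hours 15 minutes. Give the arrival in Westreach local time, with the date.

8:18 AM on Jul 26

Convert departure to UTC: 2:29 PM − 4:00 = 10:29 AM UTC on Jul 25.
Add 12 hours and 25 minutes leg 1 → 10:54 PM UTC.
Add 54 minutes layover in New Almaty → 11:48 PM UTC.
Add 1 hour 35 minutes leg 2 → 1:23 AM UTC (Jul 26).
Add 1 hour and 40 minutes layover in Meridia → 3:03 AM UTC.
Add 7 hours and 15 minutes leg 3 → 10:18 AM UTC.
Westreach is UTC−2:00, so local arrival = 10:18 AM − 2:00 = 8:18 AM on Jul 26.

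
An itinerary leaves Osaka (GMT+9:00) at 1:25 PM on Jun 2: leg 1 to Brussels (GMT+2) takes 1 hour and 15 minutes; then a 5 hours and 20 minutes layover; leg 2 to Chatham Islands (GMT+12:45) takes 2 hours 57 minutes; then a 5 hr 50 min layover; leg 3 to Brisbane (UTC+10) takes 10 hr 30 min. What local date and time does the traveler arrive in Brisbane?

Convert departure to UTC: 1:25 PM − 9:00 = 4:25 AM UTC on Jun 2.
Add 1 hour 15 minutes leg 1 → 5:40 AM UTC.
Add 5 hours 20 minutes layover in Brussels → 11:00 AM UTC.
Add 2 hours and 57 minutes leg 2 → 1:57 PM UTC.
Add 5 hours 50 minutes layover in Chatham Islands → 7:47 PM UTC.
Add 10 hours and 30 minutes leg 3 → 6:17 AM UTC (Jun 3).
Brisbane is UTC+10:00, so local arrival = 6:17 AM + 10:00 = 4:17 PM on Jun 3.

4:17 PM on Jun 3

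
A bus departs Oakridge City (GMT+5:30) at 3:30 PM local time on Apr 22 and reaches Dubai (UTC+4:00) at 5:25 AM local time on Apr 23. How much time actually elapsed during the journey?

15 hours 25 minutes

Departure in UTC: 3:30 PM − 5:30 = 10:00 AM on Apr 22.
Arrival in UTC: 5:25 AM − 4:00 = 1:25 AM on Apr 23.
Elapsed = 1:25 AM − 10:00 AM (+1 day) = 15 hours 25 minutes.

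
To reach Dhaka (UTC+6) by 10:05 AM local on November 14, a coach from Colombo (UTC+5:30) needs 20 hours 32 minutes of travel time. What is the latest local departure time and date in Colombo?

1:03 PM on Nov 13

Target arrival in UTC: 10:05 AM − 6:00 = 4:05 AM on Nov 14.
Subtract 20 hours 32 minutes → departure 7:33 AM UTC on Nov 13.
Colombo is UTC+5:30: 7:33 AM + 5:30 = 1:03 PM on Nov 13.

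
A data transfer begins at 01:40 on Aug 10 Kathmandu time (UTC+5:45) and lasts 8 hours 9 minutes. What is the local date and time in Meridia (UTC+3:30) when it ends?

Convert start to UTC: 01:40 − 5:45 = 19:55 UTC on Aug 9.
Add 8 hours and 9 minutes duration → 04:04 UTC (Aug 10).
Meridia is UTC+3:30, so local end time = 04:04 + 3:30 = 07:34 on Aug 10.

07:34 on Aug 10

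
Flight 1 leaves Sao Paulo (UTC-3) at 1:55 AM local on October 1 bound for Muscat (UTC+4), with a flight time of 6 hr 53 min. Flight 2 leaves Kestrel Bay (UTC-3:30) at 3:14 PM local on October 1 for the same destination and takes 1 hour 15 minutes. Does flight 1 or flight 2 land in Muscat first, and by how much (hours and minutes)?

Flight 1 in UTC: 1:55 AM + 3:00 = 4:55 AM on Oct 1.
+6 hours 53 minutes → arrive 11:48 AM UTC on Oct 1.
Flight 2 in UTC: 3:14 PM + 3:30 = 6:44 PM on Oct 1.
+1 hour and 15 minutes → arrive 7:59 PM UTC on Oct 1.
Flight 1 lands earlier by 8 hours 11 minutes.

the first, by 8 hours 11 minutes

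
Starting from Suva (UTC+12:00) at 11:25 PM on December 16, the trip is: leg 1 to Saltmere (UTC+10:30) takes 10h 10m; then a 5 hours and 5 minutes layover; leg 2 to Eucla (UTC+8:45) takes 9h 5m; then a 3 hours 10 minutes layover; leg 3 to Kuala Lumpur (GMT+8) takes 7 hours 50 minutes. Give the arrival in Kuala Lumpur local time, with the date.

6:45 AM on December 18

Convert departure to UTC: 11:25 PM − 12:00 = 11:25 AM UTC on Dec 16.
Add 10 hours and 10 minutes leg 1 → 9:35 PM UTC.
Add 5 hours and 5 minutes layover in Saltmere → 2:40 AM UTC (Dec 17).
Add 9 hours and 5 minutes leg 2 → 11:45 AM UTC.
Add 3 hours and 10 minutes layover in Eucla → 2:55 PM UTC.
Add 7 hours 50 minutes leg 3 → 10:45 PM UTC.
Kuala Lumpur is UTC+8:00, so local arrival = 10:45 PM + 8:00 = 6:45 AM on Dec 18.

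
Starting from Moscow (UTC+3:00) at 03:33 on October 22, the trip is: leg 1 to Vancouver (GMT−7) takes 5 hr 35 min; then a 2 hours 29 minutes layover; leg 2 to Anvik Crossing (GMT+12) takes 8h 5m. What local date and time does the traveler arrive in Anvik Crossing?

04:42 on October 23

Convert departure to UTC: 03:33 − 3:00 = 00:33 UTC on Oct 22.
Add 5 hours and 35 minutes leg 1 → 06:08 UTC.
Add 2 hours and 29 minutes layover in Vancouver → 08:37 UTC.
Add 8 hours and 5 minutes leg 2 → 16:42 UTC.
Anvik Crossing is UTC+12:00, so local arrival = 16:42 + 12:00 = 04:42 on Oct 23.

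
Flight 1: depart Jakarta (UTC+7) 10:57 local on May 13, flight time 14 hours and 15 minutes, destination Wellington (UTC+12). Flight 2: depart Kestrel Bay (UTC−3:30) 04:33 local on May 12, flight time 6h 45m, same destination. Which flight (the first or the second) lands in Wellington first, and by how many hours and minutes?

the second, by 27 hours 24 minutes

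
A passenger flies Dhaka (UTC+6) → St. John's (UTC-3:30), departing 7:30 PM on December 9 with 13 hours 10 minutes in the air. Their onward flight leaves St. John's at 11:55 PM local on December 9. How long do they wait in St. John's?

45 minutes

Convert departure to UTC: 7:30 PM − 6:00 = 1:30 PM UTC on Dec 9.
Add 13 hours and 10 minutes flight time → 2:40 AM UTC (Dec 10).
St. John's is UTC−3:30, so local arrival = 2:40 AM − 3:30 = 11:10 PM on Dec 9.
Layover = 11:55 PM − 11:10 PM = 45 minutes.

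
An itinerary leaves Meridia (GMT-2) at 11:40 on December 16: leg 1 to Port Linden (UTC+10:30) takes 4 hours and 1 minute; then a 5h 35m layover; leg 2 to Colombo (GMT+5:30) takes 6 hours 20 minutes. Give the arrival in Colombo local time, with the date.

Convert departure to UTC: 11:40 + 2:00 = 13:40 UTC on Dec 16.
Add 4 hours 1 minute leg 1 → 17:41 UTC.
Add 5 hours and 35 minutes layover in Port Linden → 23:16 UTC.
Add 6 hours 20 minutes leg 2 → 05:36 UTC (Dec 17).
Colombo is UTC+5:30, so local arrival = 05:36 + 5:30 = 11:06 on Dec 17.

11:06 on Dec 17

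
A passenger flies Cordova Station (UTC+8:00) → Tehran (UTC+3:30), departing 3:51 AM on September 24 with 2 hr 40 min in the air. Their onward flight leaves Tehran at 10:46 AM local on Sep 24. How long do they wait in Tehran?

Convert departure to UTC: 3:51 AM − 8:00 = 7:51 PM UTC on Sep 23.
Add 2 hours and 40 minutes flight time → 10:31 PM UTC.
Tehran is UTC+3:30, so local arrival = 10:31 PM + 3:30 = 2:01 AM on Sep 24.
Layover = 10:46 AM − 2:01 AM = 8 hours 45 minutes.

8 hours 45 minutes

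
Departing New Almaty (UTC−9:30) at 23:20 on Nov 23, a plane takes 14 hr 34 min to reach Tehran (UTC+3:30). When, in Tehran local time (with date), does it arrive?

02:54 on Nov 25

Convert departure to UTC: 23:20 + 9:30 = 08:50 UTC on Nov 24.
Add 14 hours 34 minutes travel time → 23:24 UTC.
Tehran is UTC+3:30, so local arrival = 23:24 + 3:30 = 02:54 on Nov 25.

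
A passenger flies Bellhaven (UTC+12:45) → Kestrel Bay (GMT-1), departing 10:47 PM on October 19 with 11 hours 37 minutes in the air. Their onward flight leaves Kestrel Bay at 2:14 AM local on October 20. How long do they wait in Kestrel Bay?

Convert departure to UTC: 10:47 PM − 12:45 = 10:02 AM UTC on Oct 19.
Add 11 hours and 37 minutes flight time → 9:39 PM UTC.
Kestrel Bay is UTC−1:00, so local arrival = 9:39 PM − 1:00 = 8:39 PM on Oct 19.
Layover = 2:14 AM − 8:39 PM (+1 day) = 5 hours 35 minutes.

5 hours 35 minutes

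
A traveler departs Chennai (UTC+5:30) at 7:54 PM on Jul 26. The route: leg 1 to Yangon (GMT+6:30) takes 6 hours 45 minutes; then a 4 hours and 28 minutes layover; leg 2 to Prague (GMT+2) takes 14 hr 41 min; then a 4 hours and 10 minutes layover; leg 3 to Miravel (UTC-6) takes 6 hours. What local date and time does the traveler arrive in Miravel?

Convert departure to UTC: 7:54 PM − 5:30 = 2:24 PM UTC on Jul 26.
Add 6 hours and 45 minutes leg 1 → 9:09 PM UTC.
Add 4 hours 28 minutes layover in Yangon → 1:37 AM UTC (Jul 27).
Add 14 hours 41 minutes leg 2 → 4:18 PM UTC.
Add 4 hours and 10 minutes layover in Prague → 8:28 PM UTC.
Add 6 hours leg 3 → 2:28 AM UTC (Jul 28).
Miravel is UTC−6:00, so local arrival = 2:28 AM − 6:00 = 8:28 PM on Jul 27.

8:28 PM on July 27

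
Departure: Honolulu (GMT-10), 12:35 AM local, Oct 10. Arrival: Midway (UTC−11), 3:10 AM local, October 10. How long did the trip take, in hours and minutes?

Departure in UTC: 12:35 AM + 10:00 = 10:35 AM on Oct 10.
Arrival in UTC: 3:10 AM + 11:00 = 2:10 PM on Oct 10.
Elapsed = 2:10 PM − 10:35 AM = 3 hours 35 minutes.

3 hours 35 minutes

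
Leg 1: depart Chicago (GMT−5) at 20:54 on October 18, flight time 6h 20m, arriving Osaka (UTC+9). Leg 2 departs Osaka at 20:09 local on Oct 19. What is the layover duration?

2 hours 55 minutes

Convert departure to UTC: 20:54 + 5:00 = 01:54 UTC on Oct 19.
Add 6 hours and 20 minutes flight time → 08:14 UTC.
Osaka is UTC+9:00, so local arrival = 08:14 + 9:00 = 17:14 on Oct 19.
Layover = 20:09 − 17:14 = 2 hours 55 minutes.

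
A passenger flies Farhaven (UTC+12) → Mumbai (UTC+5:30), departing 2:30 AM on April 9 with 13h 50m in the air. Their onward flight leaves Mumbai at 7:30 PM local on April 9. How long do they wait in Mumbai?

Convert departure to UTC: 2:30 AM − 12:00 = 2:30 PM UTC on Apr 8.
Add 13 hours and 50 minutes flight time → 4:20 AM UTC (Apr 9).
Mumbai is UTC+5:30, so local arrival = 4:20 AM + 5:30 = 9:50 AM on Apr 9.
Layover = 7:30 PM − 9:50 AM = 9 hours 40 minutes.

9 hours 40 minutes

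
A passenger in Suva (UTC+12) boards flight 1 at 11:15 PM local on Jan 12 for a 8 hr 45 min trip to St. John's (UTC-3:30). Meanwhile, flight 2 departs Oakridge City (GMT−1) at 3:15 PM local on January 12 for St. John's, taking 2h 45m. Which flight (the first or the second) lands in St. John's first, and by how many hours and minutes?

the second, by 1 hour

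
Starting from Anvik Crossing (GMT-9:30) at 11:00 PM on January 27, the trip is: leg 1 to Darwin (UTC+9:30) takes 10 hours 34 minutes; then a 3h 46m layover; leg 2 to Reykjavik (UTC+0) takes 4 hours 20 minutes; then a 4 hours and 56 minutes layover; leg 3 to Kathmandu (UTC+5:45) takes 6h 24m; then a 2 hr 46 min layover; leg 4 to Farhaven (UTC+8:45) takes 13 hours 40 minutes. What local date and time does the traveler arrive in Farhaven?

Convert departure to UTC: 11:00 PM + 9:30 = 8:30 AM UTC on Jan 28.
Add 10 hours and 34 minutes leg 1 → 7:04 PM UTC.
Add 3 hours 46 minutes layover in Darwin → 10:50 PM UTC.
Add 4 hours and 20 minutes leg 2 → 3:10 AM UTC (Jan 29).
Add 4 hours 56 minutes layover in Reykjavik → 8:06 AM UTC.
Add 6 hours and 24 minutes leg 3 → 2:30 PM UTC.
Add 2 hours 46 minutes layover in Kathmandu → 5:16 PM UTC.
Add 13 hours 40 minutes leg 4 → 6:56 AM UTC (Jan 30).
Farhaven is UTC+8:45, so local arrival = 6:56 AM + 8:45 = 3:41 PM on Jan 30.

3:41 PM on Jan 30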